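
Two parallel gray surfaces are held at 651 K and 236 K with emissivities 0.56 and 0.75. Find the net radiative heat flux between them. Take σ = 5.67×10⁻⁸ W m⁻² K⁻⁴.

q ≈ 4720 W/m²

For two large parallel gray plates, q = σ(T₁⁴ − T₂⁴) / (1/ε₁ + 1/ε₂ − 1).
1/ε₁ + 1/ε₂ − 1 = 1/0.56 + 1/0.75 − 1 = 2.119.
T₁⁴ − T₂⁴ = 1.80×10^11 − 3.10×10^9 = 1.77×10^11 K⁴.
q = 5.67×10⁻⁸ × 1.77×10^11 / 2.119 = 4720 W/m².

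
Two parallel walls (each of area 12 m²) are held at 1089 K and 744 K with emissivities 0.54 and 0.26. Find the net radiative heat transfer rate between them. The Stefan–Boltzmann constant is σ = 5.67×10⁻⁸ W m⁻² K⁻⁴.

For two large parallel gray plates, q = σ(T₁⁴ − T₂⁴) / (1/ε₁ + 1/ε₂ − 1).
1/ε₁ + 1/ε₂ − 1 = 1/0.54 + 1/0.26 − 1 = 4.698.
T₁⁴ − T₂⁴ = 1.41×10^12 − 3.06×10^11 = 1.10×10^12 K⁴.
q = 5.67×10⁻⁸ × 1.10×10^12 / 4.698 = 13300 W/m².
Q = q·A = 13300 × 12 = 1.59×10^5 W.

Q ≈ 1.59×10^5 W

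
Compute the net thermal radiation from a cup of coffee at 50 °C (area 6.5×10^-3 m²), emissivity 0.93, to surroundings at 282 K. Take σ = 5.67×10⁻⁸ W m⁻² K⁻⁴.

Q ≈ 1.56 W

Convert: 50 °C = 323 K.
Q = εσA(T⁴ − T_s⁴). T⁴ − T_s⁴ = (323)⁴ − (282)⁴ = 1.09×10^10 − 6.32×10^9 = 4.56×10^9 K⁴.
Q = 0.93 × 5.67×10⁻⁸ × 6.50×10^-3 × 4.56×10^9 = 1.56 W.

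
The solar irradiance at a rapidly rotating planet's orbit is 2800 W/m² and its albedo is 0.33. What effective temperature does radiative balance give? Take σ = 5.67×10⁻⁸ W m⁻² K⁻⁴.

T ≈ 302 K

Power absorbed = (1−a)S·πR²; power emitted = 4πR²σT⁴. Equating and cancelling πR²:
T = ((1−a)S / 4σ)^(1/4) = (1880 / (4 × 5.67×10⁻⁸))^(1/4) = (8.27×10^9)^(1/4).
T = 302 K.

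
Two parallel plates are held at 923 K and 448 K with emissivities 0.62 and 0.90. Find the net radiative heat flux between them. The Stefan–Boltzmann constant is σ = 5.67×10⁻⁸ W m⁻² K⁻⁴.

For two large parallel gray plates, q = σ(T₁⁴ − T₂⁴) / (1/ε₁ + 1/ε₂ − 1).
1/ε₁ + 1/ε₂ − 1 = 1/0.62 + 1/0.90 − 1 = 1.724.
T₁⁴ − T₂⁴ = 7.26×10^11 − 4.03×10^10 = 6.86×10^11 K⁴.
q = 5.67×10⁻⁸ × 6.86×10^11 / 1.724 = 22500 W/m².

q ≈ 22500 W/m²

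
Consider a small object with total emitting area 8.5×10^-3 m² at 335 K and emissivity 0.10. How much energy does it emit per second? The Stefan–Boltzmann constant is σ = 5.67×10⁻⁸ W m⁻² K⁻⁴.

Stefan–Boltzmann: P = εσAT⁴ = 0.10 × 5.67×10⁻⁸ × 8.50×10^-3 × (335)⁴ = 0.10 × 5.67×10⁻⁸ × 8.50×10^-3 × 1.26×10^10.
P = 0.607 W.

P ≈ 0.607 W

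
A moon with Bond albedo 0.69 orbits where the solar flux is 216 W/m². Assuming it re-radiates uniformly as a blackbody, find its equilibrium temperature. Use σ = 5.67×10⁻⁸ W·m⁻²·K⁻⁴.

T ≈ 131 K

Power absorbed = (1−a)S·πR²; power emitted = 4πR²σT⁴. Equating and cancelling πR²:
T = ((1−a)S / 4σ)^(1/4) = (67.0 / (4 × 5.67×10⁻⁸))^(1/4) = (2.95×10^8)^(1/4).
T = 131 K.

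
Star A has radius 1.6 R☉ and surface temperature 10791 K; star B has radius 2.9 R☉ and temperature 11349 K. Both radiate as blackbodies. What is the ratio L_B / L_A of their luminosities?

L = 4πR²σT⁴ ∝ R²T⁴, so L_B/L_A = (2.9/1.6)² × (11349/10791)⁴ = 3.29 × 1.22 = 4.02.

L_B/L_A ≈ 4.02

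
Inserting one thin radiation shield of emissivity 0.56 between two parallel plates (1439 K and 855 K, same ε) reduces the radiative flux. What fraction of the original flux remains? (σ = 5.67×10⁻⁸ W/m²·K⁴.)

ratio ≈ 0.500

With N identical shields there are N+1 = 2 gaps in series, each with the same radiative resistance, so the flux falls to 1/(N+1) of its unshielded value.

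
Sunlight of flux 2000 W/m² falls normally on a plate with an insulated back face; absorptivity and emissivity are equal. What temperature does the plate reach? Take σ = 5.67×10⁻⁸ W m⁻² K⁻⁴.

T ≈ 433 K

Absorbed flux αS = emitted flux εσT⁴ (one radiating face); with α = ε, T = (S/σ)^(1/4).
T = (2000 / 5.67×10⁻⁸)^(1/4) = (3.53×10^10)^(1/4).
T = 433 K.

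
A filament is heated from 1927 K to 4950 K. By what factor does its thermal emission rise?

ratio ≈ 43.5

P ∝ T⁴, so the ratio is (4950/1927)⁴ = (2.569)⁴ = 43.5.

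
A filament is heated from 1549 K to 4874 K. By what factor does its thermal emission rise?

ratio ≈ 98.0

P ∝ T⁴, so the ratio is (4874/1549)⁴ = (3.147)⁴ = 98.0.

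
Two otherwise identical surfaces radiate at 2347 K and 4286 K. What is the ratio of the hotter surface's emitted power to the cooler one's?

P ∝ T⁴, so the ratio is (4286/2347)⁴ = (1.826)⁴ = 11.1.

ratio ≈ 11.1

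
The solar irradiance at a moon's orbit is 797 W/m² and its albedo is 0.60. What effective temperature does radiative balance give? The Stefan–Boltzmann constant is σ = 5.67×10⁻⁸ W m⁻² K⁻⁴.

T ≈ 194 K

Power absorbed = (1−a)S·πR²; power emitted = 4πR²σT⁴. Equating and cancelling πR²:
T = ((1−a)S / 4σ)^(1/4) = (319 / (4 × 5.67×10⁻⁸))^(1/4) = (1.41×10^9)^(1/4).
T = 194 K.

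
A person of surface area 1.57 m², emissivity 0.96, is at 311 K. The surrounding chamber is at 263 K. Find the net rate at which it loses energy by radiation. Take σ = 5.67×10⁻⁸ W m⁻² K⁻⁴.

Q = εσA(T⁴ − T_s⁴). T⁴ − T_s⁴ = (311)⁴ − (263)⁴ = 9.35×10^9 − 4.78×10^9 = 4.57×10^9 K⁴.
Q = 0.96 × 5.67×10⁻⁸ × 1.57 × 4.57×10^9 = 391 W.

Q ≈ 391 W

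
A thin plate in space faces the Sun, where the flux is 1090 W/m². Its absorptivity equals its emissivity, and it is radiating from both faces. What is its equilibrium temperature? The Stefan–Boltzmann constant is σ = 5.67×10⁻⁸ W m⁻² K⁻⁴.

T ≈ 313 K

Absorbed flux αS = emitted flux 2εσT⁴ per unit area; with α = ε this gives T = (S/2σ)^(1/4).
T = (1090 / (2 × 5.67×10⁻⁸))^(1/4) = (9.61×10^9)^(1/4).
T = 313 K.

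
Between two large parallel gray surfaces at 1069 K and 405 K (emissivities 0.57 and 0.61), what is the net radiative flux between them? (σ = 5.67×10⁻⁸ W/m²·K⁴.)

q ≈ 30300 W/m²

For two large parallel gray plates, q = σ(T₁⁴ − T₂⁴) / (1/ε₁ + 1/ε₂ − 1).
1/ε₁ + 1/ε₂ − 1 = 1/0.57 + 1/0.61 − 1 = 2.394.
T₁⁴ − T₂⁴ = 1.31×10^12 − 2.69×10^10 = 1.28×10^12 K⁴.
q = 5.67×10⁻⁸ × 1.28×10^12 / 2.394 = 30300 W/m².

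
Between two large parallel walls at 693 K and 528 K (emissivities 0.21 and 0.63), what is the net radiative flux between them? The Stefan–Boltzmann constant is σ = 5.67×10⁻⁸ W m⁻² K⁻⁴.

q ≈ 1620 W/m²

For two large parallel gray plates, q = σ(T₁⁴ − T₂⁴) / (1/ε₁ + 1/ε₂ − 1).
1/ε₁ + 1/ε₂ − 1 = 1/0.21 + 1/0.63 − 1 = 5.349.
T₁⁴ − T₂⁴ = 2.31×10^11 − 7.77×10^10 = 1.53×10^11 K⁴.
q = 5.67×10⁻⁸ × 1.53×10^11 / 5.349 = 1620 W/m².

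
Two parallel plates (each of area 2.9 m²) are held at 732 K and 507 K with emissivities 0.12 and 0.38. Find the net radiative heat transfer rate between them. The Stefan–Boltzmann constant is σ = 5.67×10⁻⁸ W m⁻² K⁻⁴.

For two large parallel gray plates, q = σ(T₁⁴ − T₂⁴) / (1/ε₁ + 1/ε₂ − 1).
1/ε₁ + 1/ε₂ − 1 = 1/0.12 + 1/0.38 − 1 = 9.965.
T₁⁴ − T₂⁴ = 2.87×10^11 − 6.61×10^10 = 2.21×10^11 K⁴.
q = 5.67×10⁻⁸ × 2.21×10^11 / 9.965 = 1260 W/m².
Q = q·A = 1260 × 2.9 = 3650 W.

Q ≈ 3650 W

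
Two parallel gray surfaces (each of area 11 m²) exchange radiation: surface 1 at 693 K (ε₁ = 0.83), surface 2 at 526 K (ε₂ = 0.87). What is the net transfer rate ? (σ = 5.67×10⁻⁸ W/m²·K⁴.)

For two large parallel gray plates, q = σ(T₁⁴ − T₂⁴) / (1/ε₁ + 1/ε₂ − 1).
1/ε₁ + 1/ε₂ − 1 = 1/0.83 + 1/0.87 − 1 = 1.354.
T₁⁴ − T₂⁴ = 2.31×10^11 − 7.65×10^10 = 1.54×10^11 K⁴.
q = 5.67×10⁻⁸ × 1.54×10^11 / 1.354 = 6450 W/m².
Q = q·A = 6450 × 11 = 71000 W.

Q ≈ 71000 W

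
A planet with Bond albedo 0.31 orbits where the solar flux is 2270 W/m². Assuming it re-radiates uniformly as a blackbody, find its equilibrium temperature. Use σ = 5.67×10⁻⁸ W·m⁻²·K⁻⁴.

Power absorbed = (1−a)S·πR²; power emitted = 4πR²σT⁴. Equating and cancelling πR²:
T = ((1−a)S / 4σ)^(1/4) = (1570 / (4 × 5.67×10⁻⁸))^(1/4) = (6.91×10^9)^(1/4).
T = 288 K.

T ≈ 288 K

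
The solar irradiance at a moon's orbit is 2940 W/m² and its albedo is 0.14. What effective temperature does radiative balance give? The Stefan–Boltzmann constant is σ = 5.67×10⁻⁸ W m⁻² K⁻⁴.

T ≈ 325 K

Power absorbed = (1−a)S·πR²; power emitted = 4πR²σT⁴. Equating and cancelling πR²:
T = ((1−a)S / 4σ)^(1/4) = (2530 / (4 × 5.67×10⁻⁸))^(1/4) = (1.11×10^10)^(1/4).
T = 325 K.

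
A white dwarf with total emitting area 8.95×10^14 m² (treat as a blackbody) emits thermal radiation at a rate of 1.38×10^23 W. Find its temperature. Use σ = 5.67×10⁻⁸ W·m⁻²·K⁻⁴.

From P = σAT⁴, T = (P / σA)^(1/4) = (1.38×10^23 / (5.67×10⁻⁸ × 8.95×10^14))^(1/4).
T = (2.72×10^15)^(1/4) = 7220 K.

T ≈ 7220 K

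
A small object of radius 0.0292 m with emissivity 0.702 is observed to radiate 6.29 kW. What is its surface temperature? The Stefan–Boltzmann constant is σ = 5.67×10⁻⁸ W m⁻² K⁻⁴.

T ≈ 1960 K

A = 4πr² = 4π × (0.0292)² = 0.0107 m².
From P = εσAT⁴, T = (P / εσA)^(1/4) = (6290 / (0.702 × 5.67×10⁻⁸ × 0.0107))^(1/4).
T = (1.47×10^13)^(1/4) = 1960 K.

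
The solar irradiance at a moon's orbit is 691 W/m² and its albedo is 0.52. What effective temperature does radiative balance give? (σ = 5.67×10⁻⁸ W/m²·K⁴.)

T ≈ 196 K

Power absorbed = (1−a)S·πR²; power emitted = 4πR²σT⁴. Equating and cancelling πR²:
T = ((1−a)S / 4σ)^(1/4) = (332 / (4 × 5.67×10⁻⁸))^(1/4) = (1.46×10^9)^(1/4).
T = 196 K.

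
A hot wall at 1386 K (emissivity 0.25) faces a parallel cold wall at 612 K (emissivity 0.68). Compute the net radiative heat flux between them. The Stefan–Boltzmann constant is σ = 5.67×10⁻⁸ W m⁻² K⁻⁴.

For two large parallel gray plates, q = σ(T₁⁴ − T₂⁴) / (1/ε₁ + 1/ε₂ − 1).
1/ε₁ + 1/ε₂ − 1 = 1/0.25 + 1/0.68 − 1 = 4.471.
T₁⁴ − T₂⁴ = 3.69×10^12 − 1.40×10^11 = 3.55×10^12 K⁴.
q = 5.67×10⁻⁸ × 3.55×10^12 / 4.471 = 45000 W/m².

q ≈ 45000 W/m²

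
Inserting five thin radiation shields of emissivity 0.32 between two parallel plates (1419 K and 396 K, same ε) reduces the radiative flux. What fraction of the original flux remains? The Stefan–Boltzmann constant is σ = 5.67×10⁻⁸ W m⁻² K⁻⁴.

ratio ≈ 0.167

With N identical shields there are N+1 = 6 gaps in series, each with the same radiative resistance, so the flux falls to 1/(N+1) of its unshielded value.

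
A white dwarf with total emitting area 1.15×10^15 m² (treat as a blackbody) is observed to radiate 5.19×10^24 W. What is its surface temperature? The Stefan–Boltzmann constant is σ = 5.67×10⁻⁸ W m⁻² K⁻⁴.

From P = σAT⁴, T = (P / σA)^(1/4) = (5.19×10^24 / (5.67×10⁻⁸ × 1.15×10^15))^(1/4).
T = (7.96×10^16)^(1/4) = 16800 K.

T ≈ 16800 K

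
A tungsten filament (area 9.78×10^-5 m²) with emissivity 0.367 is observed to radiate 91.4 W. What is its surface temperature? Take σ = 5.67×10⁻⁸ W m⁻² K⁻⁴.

T ≈ 2590 K

From P = εσAT⁴, T = (P / εσA)^(1/4) = (91.4 / (0.367 × 5.67×10⁻⁸ × 9.78×10^-5))^(1/4).
T = (4.49×10^13)^(1/4) = 2590 K.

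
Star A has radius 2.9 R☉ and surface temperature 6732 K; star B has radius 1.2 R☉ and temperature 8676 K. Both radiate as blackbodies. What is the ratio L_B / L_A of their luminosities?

L = 4πR²σT⁴ ∝ R²T⁴, so L_B/L_A = (1.2/2.9)² × (8676/6732)⁴ = 0.171 × 2.76 = 0.472.

L_B/L_A ≈ 0.472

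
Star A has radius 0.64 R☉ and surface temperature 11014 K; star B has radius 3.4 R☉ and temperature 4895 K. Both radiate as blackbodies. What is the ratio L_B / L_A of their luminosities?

L = 4πR²σT⁴ ∝ R²T⁴, so L_B/L_A = (3.4/0.64)² × (4895/11014)⁴ = 28.2 × 0.0390 = 1.10.

L_B/L_A ≈ 1.10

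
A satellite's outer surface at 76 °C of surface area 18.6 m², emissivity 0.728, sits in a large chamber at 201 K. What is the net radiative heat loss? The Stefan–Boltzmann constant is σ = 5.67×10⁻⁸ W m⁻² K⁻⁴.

Convert: 76 °C = 349 K.
Q = εσA(T⁴ − T_s⁴). T⁴ − T_s⁴ = (349)⁴ − (201)⁴ = 1.48×10^10 − 1.63×10^9 = 1.32×10^10 K⁴.
Q = 0.728 × 5.67×10⁻⁸ × 18.6 × 1.32×10^10 = 10100 W.

Q ≈ 10100 W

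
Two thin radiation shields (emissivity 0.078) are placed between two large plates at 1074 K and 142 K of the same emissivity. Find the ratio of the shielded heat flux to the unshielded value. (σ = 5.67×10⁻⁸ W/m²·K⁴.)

ratio ≈ 0.333

With N identical shields there are N+1 = 3 gaps in series, each with the same radiative resistance, so the flux falls to 1/(N+1) of its unshielded value.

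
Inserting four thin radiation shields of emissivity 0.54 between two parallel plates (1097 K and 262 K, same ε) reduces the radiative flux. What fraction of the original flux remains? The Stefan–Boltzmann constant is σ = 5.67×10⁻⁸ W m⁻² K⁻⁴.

With N identical shields there are N+1 = 5 gaps in series, each with the same radiative resistance, so the flux falls to 1/(N+1) of its unshielded value.

ratio ≈ 0.200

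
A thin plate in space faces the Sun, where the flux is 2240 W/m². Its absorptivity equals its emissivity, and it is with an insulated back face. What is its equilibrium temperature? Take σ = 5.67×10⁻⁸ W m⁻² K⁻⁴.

Absorbed flux αS = emitted flux εσT⁴ (one radiating face); with α = ε, T = (S/σ)^(1/4).
T = (2240 / 5.67×10⁻⁸)^(1/4) = (3.95×10^10)^(1/4).
T = 446 K.

T ≈ 446 K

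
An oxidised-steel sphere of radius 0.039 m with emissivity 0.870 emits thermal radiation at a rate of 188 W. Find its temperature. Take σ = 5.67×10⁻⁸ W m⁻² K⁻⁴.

T ≈ 668 K

A = 4πr² = 4π × (0.039)² = 0.0191 m².
From P = εσAT⁴, T = (P / εσA)^(1/4) = (188 / (0.870 × 5.67×10⁻⁸ × 0.0191))^(1/4).
T = (1.99×10^11)^(1/4) = 668 K.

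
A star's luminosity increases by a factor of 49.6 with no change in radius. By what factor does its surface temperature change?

P ∝ T⁴ ⇒ T ∝ P^(1/4), so T scales by (49.6)^(1/4) = 2.65.

factor ≈ 2.65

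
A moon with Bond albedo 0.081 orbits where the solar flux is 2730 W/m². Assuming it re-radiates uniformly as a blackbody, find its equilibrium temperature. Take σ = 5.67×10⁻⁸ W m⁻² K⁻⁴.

Power absorbed = (1−a)S·πR²; power emitted = 4πR²σT⁴. Equating and cancelling πR²:
T = ((1−a)S / 4σ)^(1/4) = (2510 / (4 × 5.67×10⁻⁸))^(1/4) = (1.11×10^10)^(1/4).
T = 324 K.

T ≈ 324 K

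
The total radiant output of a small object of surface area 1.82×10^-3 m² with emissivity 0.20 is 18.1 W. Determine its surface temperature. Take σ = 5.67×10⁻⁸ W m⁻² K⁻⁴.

T ≈ 968 K

From P = εσAT⁴, T = (P / εσA)^(1/4) = (18.1 / (0.20 × 5.67×10⁻⁸ × 1.82×10^-3))^(1/4).
T = (8.77×10^11)^(1/4) = 968 K.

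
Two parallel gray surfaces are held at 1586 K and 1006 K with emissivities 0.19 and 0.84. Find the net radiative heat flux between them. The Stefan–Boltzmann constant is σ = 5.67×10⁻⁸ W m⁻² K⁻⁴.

For two large parallel gray plates, q = σ(T₁⁴ − T₂⁴) / (1/ε₁ + 1/ε₂ − 1).
1/ε₁ + 1/ε₂ − 1 = 1/0.19 + 1/0.84 − 1 = 5.454.
T₁⁴ − T₂⁴ = 6.33×10^12 − 1.02×10^12 = 5.30×10^12 K⁴.
q = 5.67×10⁻⁸ × 5.30×10^12 / 5.454 = 55100 W/m².

q ≈ 55100 W/m²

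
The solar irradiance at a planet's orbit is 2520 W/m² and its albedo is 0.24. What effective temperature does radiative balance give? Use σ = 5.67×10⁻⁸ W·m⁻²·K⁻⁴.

T ≈ 303 K

Power absorbed = (1−a)S·πR²; power emitted = 4πR²σT⁴. Equating and cancelling πR²:
T = ((1−a)S / 4σ)^(1/4) = (1920 / (4 × 5.67×10⁻⁸))^(1/4) = (8.44×10^9)^(1/4).
T = 303 K.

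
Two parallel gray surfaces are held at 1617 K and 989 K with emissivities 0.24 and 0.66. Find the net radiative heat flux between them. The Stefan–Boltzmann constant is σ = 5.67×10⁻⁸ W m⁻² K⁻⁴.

For two large parallel gray plates, q = σ(T₁⁴ − T₂⁴) / (1/ε₁ + 1/ε₂ − 1).
1/ε₁ + 1/ε₂ − 1 = 1/0.24 + 1/0.66 − 1 = 4.682.
T₁⁴ − T₂⁴ = 6.84×10^12 − 9.57×10^11 = 5.88×10^12 K⁴.
q = 5.67×10⁻⁸ × 5.88×10^12 / 4.682 = 71200 W/m².

q ≈ 71200 W/m²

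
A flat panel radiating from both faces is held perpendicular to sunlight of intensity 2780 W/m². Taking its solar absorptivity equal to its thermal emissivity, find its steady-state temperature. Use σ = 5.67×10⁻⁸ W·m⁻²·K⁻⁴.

T ≈ 396 K

Absorbed flux αS = emitted flux 2εσT⁴ per unit area; with α = ε this gives T = (S/2σ)^(1/4).
T = (2780 / (2 × 5.67×10⁻⁸))^(1/4) = (2.45×10^10)^(1/4).
T = 396 K.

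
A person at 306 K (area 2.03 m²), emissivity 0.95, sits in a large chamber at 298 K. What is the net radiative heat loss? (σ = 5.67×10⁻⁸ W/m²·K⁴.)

Q ≈ 96.4 W

Q = εσA(T⁴ − T_s⁴). T⁴ − T_s⁴ = (306)⁴ − (298)⁴ = 8.77×10^9 − 7.89×10^9 = 8.82×10^8 K⁴.
Q = 0.95 × 5.67×10⁻⁸ × 2.03 × 8.82×10^8 = 96.4 W.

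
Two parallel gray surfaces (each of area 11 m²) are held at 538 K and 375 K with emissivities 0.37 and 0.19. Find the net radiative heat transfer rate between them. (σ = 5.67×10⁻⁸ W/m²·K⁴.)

Q ≈ 5730 W

For two large parallel gray plates, q = σ(T₁⁴ − T₂⁴) / (1/ε₁ + 1/ε₂ − 1).
1/ε₁ + 1/ε₂ − 1 = 1/0.37 + 1/0.19 − 1 = 6.966.
T₁⁴ − T₂⁴ = 8.38×10^10 − 1.98×10^10 = 6.40×10^10 K⁴.
q = 5.67×10⁻⁸ × 6.40×10^10 / 6.966 = 521 W/m².
Q = q·A = 521 × 11 = 5730 W.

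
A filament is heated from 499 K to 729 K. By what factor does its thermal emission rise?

P ∝ T⁴, so the ratio is (729/499)⁴ = (1.461)⁴ = 4.56.

ratio ≈ 4.56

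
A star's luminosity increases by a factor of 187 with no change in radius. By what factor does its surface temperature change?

P ∝ T⁴ ⇒ T ∝ P^(1/4), so T scales by (187)^(1/4) = 3.70.

factor ≈ 3.70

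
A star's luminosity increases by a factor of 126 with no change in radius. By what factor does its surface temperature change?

P ∝ T⁴ ⇒ T ∝ P^(1/4), so T scales by (126)^(1/4) = 3.35.

factor ≈ 3.35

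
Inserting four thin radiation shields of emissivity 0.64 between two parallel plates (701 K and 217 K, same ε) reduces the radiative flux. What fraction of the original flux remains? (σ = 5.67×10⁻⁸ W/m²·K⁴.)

With N identical shields there are N+1 = 5 gaps in series, each with the same radiative resistance, so the flux falls to 1/(N+1) of its unshielded value.

ratio ≈ 0.200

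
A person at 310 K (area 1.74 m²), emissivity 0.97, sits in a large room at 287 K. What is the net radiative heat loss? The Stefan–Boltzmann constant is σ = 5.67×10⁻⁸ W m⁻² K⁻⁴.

Q ≈ 235 W

Q = εσA(T⁴ − T_s⁴). T⁴ − T_s⁴ = (310)⁴ − (287)⁴ = 9.24×10^9 − 6.78×10^9 = 2.45×10^9 K⁴.
Q = 0.97 × 5.67×10⁻⁸ × 1.74 × 2.45×10^9 = 235 W.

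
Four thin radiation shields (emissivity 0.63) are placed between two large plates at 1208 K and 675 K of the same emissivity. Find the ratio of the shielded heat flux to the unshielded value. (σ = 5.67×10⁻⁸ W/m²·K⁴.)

With N identical shields there are N+1 = 5 gaps in series, each with the same radiative resistance, so the flux falls to 1/(N+1) of its unshielded value.

ratio ≈ 0.200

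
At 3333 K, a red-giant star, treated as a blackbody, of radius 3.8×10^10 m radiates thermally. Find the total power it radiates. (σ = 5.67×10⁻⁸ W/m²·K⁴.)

P ≈ 1.27×10^29 W

A = 4πr² = 4π × (3.8×10^10)² = 1.81×10^22 m².
P = σAT⁴ = 5.67×10⁻⁸ × 1.81×10^22 × (3333)⁴ = 5.67×10⁻⁸ × 1.81×10^22 × 1.23×10^14.
P = 1.27×10^29 W.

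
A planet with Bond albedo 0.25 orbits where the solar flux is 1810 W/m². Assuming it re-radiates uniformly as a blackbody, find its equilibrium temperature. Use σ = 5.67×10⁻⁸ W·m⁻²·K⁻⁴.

T ≈ 278 K

Power absorbed = (1−a)S·πR²; power emitted = 4πR²σT⁴. Equating and cancelling πR²:
T = ((1−a)S / 4σ)^(1/4) = (1360 / (4 × 5.67×10⁻⁸))^(1/4) = (5.99×10^9)^(1/4).
T = 278 K.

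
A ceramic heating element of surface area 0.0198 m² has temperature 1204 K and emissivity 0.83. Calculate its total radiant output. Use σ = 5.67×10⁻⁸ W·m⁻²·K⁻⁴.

P = εσAT⁴ = 0.83 × 5.67×10⁻⁸ × 0.0198 × (1204)⁴ = 0.83 × 5.67×10⁻⁸ × 0.0198 × 2.10×10^12.
P = 1960 W.

P ≈ 1960 W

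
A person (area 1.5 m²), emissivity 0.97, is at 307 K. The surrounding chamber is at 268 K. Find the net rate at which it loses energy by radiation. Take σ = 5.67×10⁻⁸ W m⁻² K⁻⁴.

Q = εσA(T⁴ − T_s⁴). T⁴ − T_s⁴ = (307)⁴ − (268)⁴ = 8.88×10^9 − 5.16×10^9 = 3.72×10^9 K⁴.
Q = 0.97 × 5.67×10⁻⁸ × 1.50 × 3.72×10^9 = 307 W.

Q ≈ 307 W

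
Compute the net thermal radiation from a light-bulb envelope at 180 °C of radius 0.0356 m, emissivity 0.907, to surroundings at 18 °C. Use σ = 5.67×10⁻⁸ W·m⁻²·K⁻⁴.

Q ≈ 28.6 W

A = 4πr² = 4π × (0.0356)² = 0.0159 m².
Convert: 180 °C = 453 K; 18 °C = 291 K.
Q = εσA(T⁴ − T_s⁴). T⁴ − T_s⁴ = (453)⁴ − (291)⁴ = 4.21×10^10 − 7.17×10^9 = 3.49×10^10 K⁴.
Q = 0.907 × 5.67×10⁻⁸ × 0.0159 × 3.49×10^10 = 28.6 W.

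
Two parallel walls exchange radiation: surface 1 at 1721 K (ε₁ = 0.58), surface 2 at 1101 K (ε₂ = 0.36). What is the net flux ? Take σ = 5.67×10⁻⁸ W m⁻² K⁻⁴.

For two large parallel gray plates, q = σ(T₁⁴ − T₂⁴) / (1/ε₁ + 1/ε₂ − 1).
1/ε₁ + 1/ε₂ − 1 = 1/0.58 + 1/0.36 − 1 = 3.502.
T₁⁴ − T₂⁴ = 8.77×10^12 − 1.47×10^12 = 7.30×10^12 K⁴.
q = 5.67×10⁻⁸ × 7.30×10^12 / 3.502 = 1.18×10^5 W/m².

q ≈ 1.18×10^5 W/m²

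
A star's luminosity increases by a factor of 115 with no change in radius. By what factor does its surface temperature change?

P ∝ T⁴ ⇒ T ∝ P^(1/4), so T scales by (115)^(1/4) = 3.27.

factor ≈ 3.27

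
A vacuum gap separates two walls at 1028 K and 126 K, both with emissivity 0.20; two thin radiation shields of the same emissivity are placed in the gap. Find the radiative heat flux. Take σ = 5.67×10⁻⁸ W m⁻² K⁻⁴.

Each of the 3 gaps contributes resistance (2/ε − 1) = 2/0.20 − 1 = 9.000; total = 27.00.
q = σ(T₁⁴ − T₂⁴) / 27.00 = 5.67×10⁻⁸ × 1.12×10^12 / 27.00 = 2340 W/m².

q ≈ 2340 W/m²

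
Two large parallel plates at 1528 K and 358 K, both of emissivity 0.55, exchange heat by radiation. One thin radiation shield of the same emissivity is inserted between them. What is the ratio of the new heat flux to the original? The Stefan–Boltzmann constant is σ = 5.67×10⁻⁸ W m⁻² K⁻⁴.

With N identical shields there are N+1 = 2 gaps in series, each with the same radiative resistance, so the flux falls to 1/(N+1) of its unshielded value.

ratio ≈ 0.500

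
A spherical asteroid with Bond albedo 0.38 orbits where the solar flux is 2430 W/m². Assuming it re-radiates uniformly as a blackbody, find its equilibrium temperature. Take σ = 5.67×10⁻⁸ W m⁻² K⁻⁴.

Power absorbed = (1−a)S·πR²; power emitted = 4πR²σT⁴. Equating and cancelling πR²:
T = ((1−a)S / 4σ)^(1/4) = (1510 / (4 × 5.67×10⁻⁸))^(1/4) = (6.64×10^9)^(1/4).
T = 285 K.

T ≈ 285 K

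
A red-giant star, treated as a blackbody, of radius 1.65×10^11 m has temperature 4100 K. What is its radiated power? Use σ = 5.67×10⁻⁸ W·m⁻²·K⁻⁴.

P ≈ 5.48×10^30 W

A = 4πr² = 4π × (1.65×10^11)² = 3.42×10^23 m².
P = σAT⁴ = 5.67×10⁻⁸ × 3.42×10^23 × (4100)⁴ = 5.67×10⁻⁸ × 3.42×10^23 × 2.83×10^14.
P = 5.48×10^30 W.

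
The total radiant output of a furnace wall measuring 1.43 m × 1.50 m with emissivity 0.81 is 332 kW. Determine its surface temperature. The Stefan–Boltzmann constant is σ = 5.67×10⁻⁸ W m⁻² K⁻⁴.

A = 1.43 × 1.50 = 2.15 m².
From P = εσAT⁴, T = (P / εσA)^(1/4) = (3.32×10^5 / (0.81 × 5.67×10⁻⁸ × 2.15))^(1/4).
T = (3.37×10^12)^(1/4) = 1350 K.

T ≈ 1350 K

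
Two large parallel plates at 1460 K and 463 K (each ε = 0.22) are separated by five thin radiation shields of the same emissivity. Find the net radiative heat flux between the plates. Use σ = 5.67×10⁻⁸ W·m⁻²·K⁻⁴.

Each of the 6 gaps contributes resistance (2/ε − 1) = 2/0.22 − 1 = 8.091; total = 48.55.
q = σ(T₁⁴ − T₂⁴) / 48.55 = 5.67×10⁻⁸ × 4.50×10^12 / 48.55 = 5250 W/m².

q ≈ 5250 W/m²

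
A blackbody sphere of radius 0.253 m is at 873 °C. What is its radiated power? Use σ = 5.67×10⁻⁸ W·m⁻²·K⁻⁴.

A = 4πr² = 4π × (0.253)² = 0.804 m².
873 °C = 1146 K.
P = σAT⁴ = 5.67×10⁻⁸ × 0.804 × (1146)⁴ = 5.67×10⁻⁸ × 0.804 × 1.72×10^12.
P = 78700 W.

P ≈ 78700 W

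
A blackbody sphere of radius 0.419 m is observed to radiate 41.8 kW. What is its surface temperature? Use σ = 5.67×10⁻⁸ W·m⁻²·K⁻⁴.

T ≈ 760 K

A = 4πr² = 4π × (0.419)² = 2.21 m².
From P = σAT⁴, T = (P / σA)^(1/4) = (41800 / (5.67×10⁻⁸ × 2.21))^(1/4).
T = (3.34×10^11)^(1/4) = 760 K.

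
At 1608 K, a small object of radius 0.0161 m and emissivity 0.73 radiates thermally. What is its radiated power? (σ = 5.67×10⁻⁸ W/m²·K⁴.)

P ≈ 901 W

A = 4πr² = 4π × (0.0161)² = 3.26×10^-3 m².
Stefan–Boltzmann: P = εσAT⁴ = 0.73 × 5.67×10⁻⁸ × 3.26×10^-3 × (1608)⁴ = 0.73 × 5.67×10⁻⁸ × 3.26×10^-3 × 6.69×10^12.
P = 901 W.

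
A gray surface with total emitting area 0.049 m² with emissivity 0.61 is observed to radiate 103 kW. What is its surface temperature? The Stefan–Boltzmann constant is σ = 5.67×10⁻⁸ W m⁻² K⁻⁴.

T ≈ 2790 K

From P = εσAT⁴, T = (P / εσA)^(1/4) = (1.03×10^5 / (0.61 × 5.67×10⁻⁸ × 0.0490))^(1/4).
T = (6.08×10^13)^(1/4) = 2790 K.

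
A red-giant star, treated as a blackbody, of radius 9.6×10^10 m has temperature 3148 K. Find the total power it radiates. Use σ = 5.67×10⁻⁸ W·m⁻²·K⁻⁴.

P ≈ 6.45×10^29 W

A = 4πr² = 4π × (9.6×10^10)² = 1.16×10^23 m².
P = σAT⁴ = 5.67×10⁻⁸ × 1.16×10^23 × (3148)⁴ = 5.67×10⁻⁸ × 1.16×10^23 × 9.82×10^13.
P = 6.45×10^29 W.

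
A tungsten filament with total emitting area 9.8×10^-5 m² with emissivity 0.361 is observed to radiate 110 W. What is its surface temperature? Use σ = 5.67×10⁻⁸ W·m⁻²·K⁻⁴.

T ≈ 2720 K

From P = εσAT⁴, T = (P / εσA)^(1/4) = (110 / (0.361 × 5.67×10⁻⁸ × 9.80×10^-5))^(1/4).
T = (5.48×10^13)^(1/4) = 2720 K.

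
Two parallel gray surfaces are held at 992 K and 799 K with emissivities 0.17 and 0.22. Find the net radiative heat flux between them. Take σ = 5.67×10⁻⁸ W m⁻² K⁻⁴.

For two large parallel gray plates, q = σ(T₁⁴ − T₂⁴) / (1/ε₁ + 1/ε₂ − 1).
1/ε₁ + 1/ε₂ − 1 = 1/0.17 + 1/0.22 − 1 = 9.428.
T₁⁴ − T₂⁴ = 9.68×10^11 − 4.08×10^11 = 5.61×10^11 K⁴.
q = 5.67×10⁻⁸ × 5.61×10^11 / 9.428 = 3370 W/m².

q ≈ 3370 W/m²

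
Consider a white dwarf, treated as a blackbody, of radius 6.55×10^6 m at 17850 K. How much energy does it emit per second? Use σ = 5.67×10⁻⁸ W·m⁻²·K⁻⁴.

A = 4πr² = 4π × (6.55×10^6)² = 5.39×10^14 m².
P = σAT⁴ = 5.67×10⁻⁸ × 5.39×10^14 × (17850)⁴ = 5.67×10⁻⁸ × 5.39×10^14 × 1.02×10^17.
P = 3.10×10^24 W.

P ≈ 3.10×10^24 W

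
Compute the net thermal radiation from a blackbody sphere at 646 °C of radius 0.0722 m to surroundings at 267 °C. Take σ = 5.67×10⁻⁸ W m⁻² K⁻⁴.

Q ≈ 2330 W

A = 4πr² = 4π × (0.0722)² = 0.0655 m².
Convert: 646 °C = 919 K; 267 °C = 540 K.
Q = σA(T⁴ − T_s⁴). T⁴ − T_s⁴ = (919)⁴ − (540)⁴ = 7.13×10^11 − 8.50×10^10 = 6.28×10^11 K⁴.
Q = 5.67×10⁻⁸ × 0.0655 × 6.28×10^11 = 2330 W.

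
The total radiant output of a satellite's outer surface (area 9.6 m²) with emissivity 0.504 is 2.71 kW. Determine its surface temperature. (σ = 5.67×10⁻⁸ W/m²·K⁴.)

From P = εσAT⁴, T = (P / εσA)^(1/4) = (2710 / (0.504 × 5.67×10⁻⁸ × 9.60))^(1/4).
T = (9.88×10^9)^(1/4) = 315 K.

T ≈ 315 K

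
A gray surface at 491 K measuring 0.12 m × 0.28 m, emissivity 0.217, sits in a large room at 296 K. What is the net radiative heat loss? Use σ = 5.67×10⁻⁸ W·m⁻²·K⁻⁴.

Q ≈ 20.9 W

A = 0.12 × 0.28 = 0.0336 m².
Q = εσA(T⁴ − T_s⁴). T⁴ − T_s⁴ = (491)⁴ − (296)⁴ = 5.81×10^10 − 7.68×10^9 = 5.04×10^10 K⁴.
Q = 0.217 × 5.67×10⁻⁸ × 0.0336 × 5.04×10^10 = 20.9 W.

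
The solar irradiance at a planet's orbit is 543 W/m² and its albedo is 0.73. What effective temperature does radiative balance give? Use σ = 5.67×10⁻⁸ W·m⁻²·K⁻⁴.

Power absorbed = (1−a)S·πR²; power emitted = 4πR²σT⁴. Equating and cancelling πR²:
T = ((1−a)S / 4σ)^(1/4) = (147 / (4 × 5.67×10⁻⁸))^(1/4) = (6.46×10^8)^(1/4).
T = 159 K.

T ≈ 159 K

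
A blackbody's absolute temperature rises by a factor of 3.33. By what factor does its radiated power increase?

factor ≈ 123

P ∝ T⁴, so the power scales as (3.33)⁴ = 123.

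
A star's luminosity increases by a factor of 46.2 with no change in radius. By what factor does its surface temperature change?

P ∝ T⁴ ⇒ T ∝ P^(1/4), so T scales by (46.2)^(1/4) = 2.61.

factor ≈ 2.61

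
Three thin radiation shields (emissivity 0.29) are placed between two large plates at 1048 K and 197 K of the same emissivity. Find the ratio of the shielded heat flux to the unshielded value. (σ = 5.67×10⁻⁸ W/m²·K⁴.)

With N identical shields there are N+1 = 4 gaps in series, each with the same radiative resistance, so the flux falls to 1/(N+1) of its unshielded value.

ratio ≈ 0.250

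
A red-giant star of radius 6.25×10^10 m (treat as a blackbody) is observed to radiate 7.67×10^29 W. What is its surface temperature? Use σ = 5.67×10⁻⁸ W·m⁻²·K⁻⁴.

A = 4πr² = 4π × (6.25×10^10)² = 4.91×10^22 m².
From P = σAT⁴, T = (P / σA)^(1/4) = (7.67×10^29 / (5.67×10⁻⁸ × 4.91×10^22))^(1/4).
T = (2.76×10^14)^(1/4) = 4070 K.

T ≈ 4070 K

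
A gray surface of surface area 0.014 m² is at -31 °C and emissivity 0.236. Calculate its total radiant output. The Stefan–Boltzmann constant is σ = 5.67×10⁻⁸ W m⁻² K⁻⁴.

-31 °C = 242 K.
Stefan–Boltzmann: P = εσAT⁴ = 0.236 × 5.67×10⁻⁸ × 0.0140 × (242)⁴ = 0.236 × 5.67×10⁻⁸ × 0.0140 × 3.43×10^9.
P = 0.643 W.

P ≈ 0.643 W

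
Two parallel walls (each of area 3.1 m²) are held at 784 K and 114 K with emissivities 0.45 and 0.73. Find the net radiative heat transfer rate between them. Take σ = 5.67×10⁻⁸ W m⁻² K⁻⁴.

For two large parallel gray plates, q = σ(T₁⁴ − T₂⁴) / (1/ε₁ + 1/ε₂ − 1).
1/ε₁ + 1/ε₂ − 1 = 1/0.45 + 1/0.73 − 1 = 2.592.
T₁⁴ − T₂⁴ = 3.78×10^11 − 1.69×10^8 = 3.78×10^11 K⁴.
q = 5.67×10⁻⁸ × 3.78×10^11 / 2.592 = 8260 W/m².
Q = q·A = 8260 × 3.1 = 25600 W.

Q ≈ 25600 W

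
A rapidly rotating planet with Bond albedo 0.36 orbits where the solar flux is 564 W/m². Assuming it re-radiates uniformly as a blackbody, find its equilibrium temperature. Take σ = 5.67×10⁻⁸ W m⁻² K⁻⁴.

T ≈ 200 K

Power absorbed = (1−a)S·πR²; power emitted = 4πR²σT⁴. Equating and cancelling πR²:
T = ((1−a)S / 4σ)^(1/4) = (361 / (4 × 5.67×10⁻⁸))^(1/4) = (1.59×10^9)^(1/4).
T = 200 K.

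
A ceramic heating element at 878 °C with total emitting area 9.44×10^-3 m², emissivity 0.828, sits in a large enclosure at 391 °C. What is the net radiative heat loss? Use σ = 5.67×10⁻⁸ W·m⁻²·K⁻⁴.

Convert: 878 °C = 1151 K; 391 °C = 664 K.
Q = εσA(T⁴ − T_s⁴). T⁴ − T_s⁴ = (1151)⁴ − (664)⁴ = 1.76×10^12 − 1.94×10^11 = 1.56×10^12 K⁴.
Q = 0.828 × 5.67×10⁻⁸ × 9.44×10^-3 × 1.56×10^12 = 692 W.

Q ≈ 692 W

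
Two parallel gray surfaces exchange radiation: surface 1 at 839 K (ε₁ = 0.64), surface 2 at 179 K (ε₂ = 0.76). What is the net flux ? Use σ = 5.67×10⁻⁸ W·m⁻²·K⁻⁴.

q ≈ 14900 W/m²

For two large parallel gray plates, q = σ(T₁⁴ − T₂⁴) / (1/ε₁ + 1/ε₂ − 1).
1/ε₁ + 1/ε₂ − 1 = 1/0.64 + 1/0.76 − 1 = 1.878.
T₁⁴ − T₂⁴ = 4.96×10^11 − 1.03×10^9 = 4.94×10^11 K⁴.
q = 5.67×10⁻⁸ × 4.94×10^11 / 1.878 = 14900 W/m².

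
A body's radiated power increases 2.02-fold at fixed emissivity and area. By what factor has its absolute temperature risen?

factor ≈ 1.19

P ∝ T⁴ ⇒ T ∝ P^(1/4), so T scales by (2.02)^(1/4) = 1.19.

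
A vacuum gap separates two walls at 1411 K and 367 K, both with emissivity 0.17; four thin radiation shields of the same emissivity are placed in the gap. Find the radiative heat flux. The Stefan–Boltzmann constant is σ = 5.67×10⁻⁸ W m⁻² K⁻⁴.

q ≈ 4160 W/m²

Each of the 5 gaps contributes resistance (2/ε − 1) = 2/0.17 − 1 = 10.76; total = 53.82.
q = σ(T₁⁴ − T₂⁴) / 53.82 = 5.67×10⁻⁸ × 3.95×10^12 / 53.82 = 4160 W/m².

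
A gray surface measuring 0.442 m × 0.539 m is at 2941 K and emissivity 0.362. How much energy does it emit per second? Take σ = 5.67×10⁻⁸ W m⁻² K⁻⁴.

P ≈ 3.66×10^5 W

A = 0.442 × 0.539 = 0.238 m².
Stefan–Boltzmann: P = εσAT⁴ = 0.362 × 5.67×10⁻⁸ × 0.238 × (2941)⁴ = 0.362 × 5.67×10⁻⁸ × 0.238 × 7.48×10^13.
P = 3.66×10^5 W.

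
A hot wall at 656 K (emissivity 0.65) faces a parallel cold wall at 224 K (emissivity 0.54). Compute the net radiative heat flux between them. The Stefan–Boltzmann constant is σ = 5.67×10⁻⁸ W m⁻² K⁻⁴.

q ≈ 4330 W/m²

For two large parallel gray plates, q = σ(T₁⁴ − T₂⁴) / (1/ε₁ + 1/ε₂ − 1).
1/ε₁ + 1/ε₂ − 1 = 1/0.65 + 1/0.54 − 1 = 2.390.
T₁⁴ − T₂⁴ = 1.85×10^11 − 2.52×10^9 = 1.83×10^11 K⁴.
q = 5.67×10⁻⁸ × 1.83×10^11 / 2.390 = 4330 W/m².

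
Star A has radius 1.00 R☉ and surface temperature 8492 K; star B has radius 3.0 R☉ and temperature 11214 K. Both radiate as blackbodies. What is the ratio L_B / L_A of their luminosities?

L_B/L_A ≈ 27.4

L = 4πR²σT⁴ ∝ R²T⁴, so L_B/L_A = (3.0/1.00)² × (11214/8492)⁴ = 9.00 × 3.04 = 27.4.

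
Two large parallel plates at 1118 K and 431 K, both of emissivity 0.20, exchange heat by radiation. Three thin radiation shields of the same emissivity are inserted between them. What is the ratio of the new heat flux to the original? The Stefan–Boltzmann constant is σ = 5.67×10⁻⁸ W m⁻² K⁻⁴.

ratio ≈ 0.250

With N identical shields there are N+1 = 4 gaps in series, each with the same radiative resistance, so the flux falls to 1/(N+1) of its unshielded value.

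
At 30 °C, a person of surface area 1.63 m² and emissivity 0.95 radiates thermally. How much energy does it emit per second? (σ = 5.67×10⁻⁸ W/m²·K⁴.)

30 °C = 303 K.
Stefan–Boltzmann: P = εσAT⁴ = 0.95 × 5.67×10⁻⁸ × 1.63 × (303)⁴ = 0.95 × 5.67×10⁻⁸ × 1.63 × 8.43×10^9.
P = 740 W.

P ≈ 740 W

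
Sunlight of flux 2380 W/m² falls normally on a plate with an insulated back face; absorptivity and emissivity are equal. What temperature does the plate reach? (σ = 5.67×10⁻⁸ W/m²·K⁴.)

T ≈ 453 K

Absorbed flux αS = emitted flux εσT⁴ (one radiating face); with α = ε, T = (S/σ)^(1/4).
T = (2380 / 5.67×10⁻⁸)^(1/4) = (4.20×10^10)^(1/4).
T = 453 K.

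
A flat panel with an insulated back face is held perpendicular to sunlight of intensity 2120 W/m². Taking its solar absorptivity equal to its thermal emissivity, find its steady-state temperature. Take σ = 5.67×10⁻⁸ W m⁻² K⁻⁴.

T ≈ 440 K

Absorbed flux αS = emitted flux εσT⁴ (one radiating face); with α = ε, T = (S/σ)^(1/4).
T = (2120 / 5.67×10⁻⁸)^(1/4) = (3.74×10^10)^(1/4).
T = 440 K.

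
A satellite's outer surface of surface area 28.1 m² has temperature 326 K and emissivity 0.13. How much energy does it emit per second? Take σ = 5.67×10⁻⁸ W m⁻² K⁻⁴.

P = εσAT⁴ = 0.13 × 5.67×10⁻⁸ × 28.1 × (326)⁴ = 0.13 × 5.67×10⁻⁸ × 28.1 × 1.13×10^10.
P = 2340 W.

P ≈ 2340 W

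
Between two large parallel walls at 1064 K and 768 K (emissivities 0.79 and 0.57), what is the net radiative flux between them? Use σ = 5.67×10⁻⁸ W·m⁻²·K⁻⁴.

q ≈ 26200 W/m²

For two large parallel gray plates, q = σ(T₁⁴ − T₂⁴) / (1/ε₁ + 1/ε₂ − 1).
1/ε₁ + 1/ε₂ − 1 = 1/0.79 + 1/0.57 − 1 = 2.020.
T₁⁴ − T₂⁴ = 1.28×10^12 − 3.48×10^11 = 9.34×10^11 K⁴.
q = 5.67×10⁻⁸ × 9.34×10^11 / 2.020 = 26200 W/m².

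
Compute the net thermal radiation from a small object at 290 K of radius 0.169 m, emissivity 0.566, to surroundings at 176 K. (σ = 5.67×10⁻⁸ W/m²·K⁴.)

A = 4πr² = 4π × (0.169)² = 0.359 m².
Q = εσA(T⁴ − T_s⁴). T⁴ − T_s⁴ = (290)⁴ − (176)⁴ = 7.07×10^9 − 9.60×10^8 = 6.11×10^9 K⁴.
Q = 0.566 × 5.67×10⁻⁸ × 0.359 × 6.11×10^9 = 70.4 W.

Q ≈ 70.4 W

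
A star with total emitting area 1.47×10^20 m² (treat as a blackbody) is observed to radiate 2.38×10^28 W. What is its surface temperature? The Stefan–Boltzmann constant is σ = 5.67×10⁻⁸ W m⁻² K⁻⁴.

From P = σAT⁴, T = (P / σA)^(1/4) = (2.38×10^28 / (5.67×10⁻⁸ × 1.47×10^20))^(1/4).
T = (2.86×10^15)^(1/4) = 7310 K.

T ≈ 7310 K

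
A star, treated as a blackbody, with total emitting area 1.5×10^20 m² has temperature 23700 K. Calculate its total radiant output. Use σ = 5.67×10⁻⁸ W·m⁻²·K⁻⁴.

P = σAT⁴ = 5.67×10⁻⁸ × 1.50×10^20 × (23700)⁴ = 5.67×10⁻⁸ × 1.50×10^20 × 3.15×10^17.
P = 2.68×10^30 W.

P ≈ 2.68×10^30 W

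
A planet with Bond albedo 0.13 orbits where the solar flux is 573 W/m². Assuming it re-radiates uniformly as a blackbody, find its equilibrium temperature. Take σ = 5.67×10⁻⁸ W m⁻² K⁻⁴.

Power absorbed = (1−a)S·πR²; power emitted = 4πR²σT⁴. Equating and cancelling πR²:
T = ((1−a)S / 4σ)^(1/4) = (499 / (4 × 5.67×10⁻⁸))^(1/4) = (2.20×10^9)^(1/4).
T = 217 K.

T ≈ 217 K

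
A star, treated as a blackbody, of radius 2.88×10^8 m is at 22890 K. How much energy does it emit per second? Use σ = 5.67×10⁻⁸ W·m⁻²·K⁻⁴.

P ≈ 1.62×10^28 W

A = 4πr² = 4π × (2.88×10^8)² = 1.04×10^18 m².
P = σAT⁴ = 5.67×10⁻⁸ × 1.04×10^18 × (22890)⁴ = 5.67×10⁻⁸ × 1.04×10^18 × 2.75×10^17.
P = 1.62×10^28 W.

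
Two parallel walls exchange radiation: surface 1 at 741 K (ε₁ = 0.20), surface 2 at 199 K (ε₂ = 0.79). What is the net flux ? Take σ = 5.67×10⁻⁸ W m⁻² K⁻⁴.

q ≈ 3230 W/m²

For two large parallel gray plates, q = σ(T₁⁴ − T₂⁴) / (1/ε₁ + 1/ε₂ − 1).
1/ε₁ + 1/ε₂ − 1 = 1/0.20 + 1/0.79 − 1 = 5.266.
T₁⁴ − T₂⁴ = 3.01×10^11 − 1.57×10^9 = 3.00×10^11 K⁴.
q = 5.67×10⁻⁸ × 3.00×10^11 / 5.266 = 3230 W/m².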